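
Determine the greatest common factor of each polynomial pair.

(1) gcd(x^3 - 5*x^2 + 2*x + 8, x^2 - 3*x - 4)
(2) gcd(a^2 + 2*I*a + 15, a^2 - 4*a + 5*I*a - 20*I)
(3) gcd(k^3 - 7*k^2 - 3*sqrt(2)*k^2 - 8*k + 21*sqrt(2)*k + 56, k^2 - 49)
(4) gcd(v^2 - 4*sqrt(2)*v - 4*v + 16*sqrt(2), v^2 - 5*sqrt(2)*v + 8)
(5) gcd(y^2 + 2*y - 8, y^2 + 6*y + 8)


(1) = x^2 - 3*x - 4
(2) = a + 5*I
(3) = gcd((k - 7)*(k - 4*sqrt(2))*(k + sqrt(2)), (k - 7)*(k + 7)) = k - 7
(4) = gcd((v - 4)*(v - 4*sqrt(2)), (v - 4*sqrt(2))*(v - sqrt(2))) = v - 4*sqrt(2)
(5) = gcd((y - 2)*(y + 4), (y + 2)*(y + 4)) = y + 4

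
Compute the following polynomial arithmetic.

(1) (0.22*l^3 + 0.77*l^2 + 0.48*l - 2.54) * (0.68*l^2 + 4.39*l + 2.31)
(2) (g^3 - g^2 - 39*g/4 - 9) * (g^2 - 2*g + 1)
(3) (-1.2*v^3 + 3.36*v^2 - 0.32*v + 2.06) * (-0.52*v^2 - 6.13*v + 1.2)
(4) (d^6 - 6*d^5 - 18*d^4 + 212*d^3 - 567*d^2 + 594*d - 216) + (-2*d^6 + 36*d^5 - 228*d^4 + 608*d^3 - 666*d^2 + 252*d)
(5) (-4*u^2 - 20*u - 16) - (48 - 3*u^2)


(1) = 0.1496*l^5 + 1.4894*l^4 + 4.2149*l^3 + 2.1587*l^2 - 10.0418*l - 5.8674
(2) = g^5 - 3*g^4 - 27*g^3/4 + 19*g^2/2 + 33*g/4 - 9
(3) = 0.624*v^5 + 5.6088*v^4 - 21.8704*v^3 + 4.9224*v^2 - 13.0118*v + 2.472
(4) = -d^6 + 30*d^5 - 246*d^4 + 820*d^3 - 1233*d^2 + 846*d - 216
(5) = -u^2 - 20*u - 64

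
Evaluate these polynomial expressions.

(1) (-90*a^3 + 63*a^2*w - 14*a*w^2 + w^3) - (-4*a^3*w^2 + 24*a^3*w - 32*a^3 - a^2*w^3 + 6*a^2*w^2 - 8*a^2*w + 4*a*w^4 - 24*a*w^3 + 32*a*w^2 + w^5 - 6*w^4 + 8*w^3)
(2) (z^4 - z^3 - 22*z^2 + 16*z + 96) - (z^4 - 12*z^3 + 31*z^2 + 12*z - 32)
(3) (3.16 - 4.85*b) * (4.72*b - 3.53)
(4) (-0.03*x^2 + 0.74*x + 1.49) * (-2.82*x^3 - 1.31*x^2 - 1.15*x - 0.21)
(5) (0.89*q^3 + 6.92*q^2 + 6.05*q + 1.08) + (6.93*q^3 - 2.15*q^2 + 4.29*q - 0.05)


(1) = 4*a^3*w^2 - 24*a^3*w - 58*a^3 + a^2*w^3 - 6*a^2*w^2 + 71*a^2*w - 4*a*w^4 + 24*a*w^3 - 46*a*w^2 - w^5 + 6*w^4 - 7*w^3
(2) = 11*z^3 - 53*z^2 + 4*z + 128
(3) = -22.892*b^2 + 32.0357*b - 11.1548
(4) = 0.0846*x^5 - 2.0475*x^4 - 5.1367*x^3 - 2.7966*x^2 - 1.8689*x - 0.3129
(5) = 7.82*q^3 + 4.77*q^2 + 10.34*q + 1.03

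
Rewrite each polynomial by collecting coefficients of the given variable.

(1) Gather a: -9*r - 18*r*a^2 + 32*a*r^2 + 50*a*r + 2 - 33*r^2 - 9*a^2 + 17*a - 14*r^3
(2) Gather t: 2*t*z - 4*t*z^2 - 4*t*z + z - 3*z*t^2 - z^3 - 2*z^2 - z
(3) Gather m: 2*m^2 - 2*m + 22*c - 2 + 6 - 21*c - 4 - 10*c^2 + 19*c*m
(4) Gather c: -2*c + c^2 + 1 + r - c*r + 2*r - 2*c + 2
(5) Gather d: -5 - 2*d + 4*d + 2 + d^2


(1) = a^2*(-18*r - 9) + a*(32*r^2 + 50*r + 17) - 14*r^3 - 33*r^2 - 9*r + 2
(2) = -3*t^2*z + t*(-4*z^2 - 2*z) - z^3 - 2*z^2
(3) = -10*c^2 + c + 2*m^2 + m*(19*c - 2)
(4) = c^2 + c*(-r - 4) + 3*r + 3
(5) = d^2 + 2*d - 3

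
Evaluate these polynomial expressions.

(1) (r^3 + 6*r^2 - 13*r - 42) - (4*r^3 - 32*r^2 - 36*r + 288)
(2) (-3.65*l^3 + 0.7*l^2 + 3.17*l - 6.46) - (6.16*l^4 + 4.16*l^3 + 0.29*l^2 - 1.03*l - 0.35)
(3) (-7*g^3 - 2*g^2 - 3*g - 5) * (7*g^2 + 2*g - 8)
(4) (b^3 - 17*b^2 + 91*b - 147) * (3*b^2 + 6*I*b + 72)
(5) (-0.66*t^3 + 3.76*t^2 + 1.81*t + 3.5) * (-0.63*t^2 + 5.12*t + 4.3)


(1) = -3*r^3 + 38*r^2 + 23*r - 330
(2) = -6.16*l^4 - 7.81*l^3 + 0.41*l^2 + 4.2*l - 6.11
(3) = -49*g^5 - 28*g^4 + 31*g^3 - 25*g^2 + 14*g + 40
(4) = 3*b^5 - 51*b^4 + 6*I*b^4 + 345*b^3 - 102*I*b^3 - 1665*b^2 + 546*I*b^2 + 6552*b - 882*I*b - 10584
(5) = 0.4158*t^5 - 5.748*t^4 + 15.2729*t^3 + 23.2302*t^2 + 25.703*t + 15.05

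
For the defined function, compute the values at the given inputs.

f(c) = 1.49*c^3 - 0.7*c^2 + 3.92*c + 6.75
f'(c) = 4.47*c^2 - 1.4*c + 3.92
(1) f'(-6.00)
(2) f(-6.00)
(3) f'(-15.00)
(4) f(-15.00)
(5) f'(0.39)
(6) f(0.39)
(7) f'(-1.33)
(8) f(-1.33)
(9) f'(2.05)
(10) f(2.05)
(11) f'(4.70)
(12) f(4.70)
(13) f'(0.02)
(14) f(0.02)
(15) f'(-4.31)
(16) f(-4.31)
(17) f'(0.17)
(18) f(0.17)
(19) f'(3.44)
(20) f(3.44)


(1) = 173.24
(2) = -363.81
(3) = 1030.67
(4) = -5238.30
(5) = 4.05
(6) = 8.26
(7) = 13.69
(8) = -3.21
(9) = 19.84
(10) = 24.68
(11) = 96.08
(12) = 164.41
(13) = 3.89
(14) = 6.83
(15) = 92.99
(16) = -142.44
(17) = 3.81
(18) = 7.40
(19) = 52.00
(20) = 72.61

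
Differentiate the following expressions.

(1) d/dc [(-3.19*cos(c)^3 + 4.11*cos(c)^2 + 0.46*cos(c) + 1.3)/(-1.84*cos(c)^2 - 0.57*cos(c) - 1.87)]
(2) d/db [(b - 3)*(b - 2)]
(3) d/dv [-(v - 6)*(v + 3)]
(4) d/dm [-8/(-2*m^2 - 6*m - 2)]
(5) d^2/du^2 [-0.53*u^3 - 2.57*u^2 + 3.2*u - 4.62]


(1) = (-5.8696*cos(c)^4 - 3.6366*cos(c)^3 - 16.3996*cos(c)^2 + 10.5874*cos(c) + 0.1192)*sin(c)/(3.3856*cos(c)^4 + 2.0976*cos(c)^3 + 7.2065*cos(c)^2 + 2.1318*cos(c) + 3.4969)
(2) = 2*b - 5
(3) = 3 - 2*v
(4) = 4*(-2*m - 3)/(m^2 + 3*m + 1)^2
(5) = -3.18*u - 5.14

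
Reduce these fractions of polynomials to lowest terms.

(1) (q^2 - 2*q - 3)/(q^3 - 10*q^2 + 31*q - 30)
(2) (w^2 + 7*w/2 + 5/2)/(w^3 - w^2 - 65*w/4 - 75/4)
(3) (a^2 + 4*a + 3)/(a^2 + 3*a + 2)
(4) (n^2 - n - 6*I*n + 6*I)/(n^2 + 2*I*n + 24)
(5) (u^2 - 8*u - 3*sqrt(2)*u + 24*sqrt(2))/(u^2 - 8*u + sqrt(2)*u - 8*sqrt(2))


(1) = (q + 1)/(q^2 - 7*q + 10)
(2) = (2*w + 2)/(2*w^2 - 7*w - 15)
(3) = (a + 3)/(a + 2)
(4) = (n^2 + n*(-1 - 6*I) + 6*I)/(n^2 + 2*I*n + 24)
(5) = (u - 3*sqrt(2))/(u + sqrt(2))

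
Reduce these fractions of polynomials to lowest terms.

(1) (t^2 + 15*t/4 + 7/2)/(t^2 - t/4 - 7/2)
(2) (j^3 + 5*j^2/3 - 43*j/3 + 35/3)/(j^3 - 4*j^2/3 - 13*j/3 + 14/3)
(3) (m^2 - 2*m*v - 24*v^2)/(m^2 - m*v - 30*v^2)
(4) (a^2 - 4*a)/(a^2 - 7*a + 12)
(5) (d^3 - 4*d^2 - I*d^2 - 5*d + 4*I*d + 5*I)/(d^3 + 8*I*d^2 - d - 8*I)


(1) = (t + 2)/(t - 2)
(2) = (j + 5)/(j + 2)
(3) = (m + 4*v)/(m + 5*v)
(4) = a/(a - 3)
(5) = (d^2 + d*(-5 - I) + 5*I)/(d^2 + d*(-1 + 8*I) - 8*I)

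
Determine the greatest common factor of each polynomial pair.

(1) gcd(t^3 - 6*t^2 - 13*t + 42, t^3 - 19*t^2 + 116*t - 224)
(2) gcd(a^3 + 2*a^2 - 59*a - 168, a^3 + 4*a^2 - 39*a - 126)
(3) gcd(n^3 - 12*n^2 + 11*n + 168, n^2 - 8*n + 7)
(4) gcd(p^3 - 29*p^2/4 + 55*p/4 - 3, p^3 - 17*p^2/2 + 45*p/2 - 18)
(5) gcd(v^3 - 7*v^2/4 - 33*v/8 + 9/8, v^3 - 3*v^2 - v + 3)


(1) = t - 7
(2) = a^2 + 10*a + 21
(3) = n - 7
(4) = p^2 - 7*p + 12
(5) = v - 3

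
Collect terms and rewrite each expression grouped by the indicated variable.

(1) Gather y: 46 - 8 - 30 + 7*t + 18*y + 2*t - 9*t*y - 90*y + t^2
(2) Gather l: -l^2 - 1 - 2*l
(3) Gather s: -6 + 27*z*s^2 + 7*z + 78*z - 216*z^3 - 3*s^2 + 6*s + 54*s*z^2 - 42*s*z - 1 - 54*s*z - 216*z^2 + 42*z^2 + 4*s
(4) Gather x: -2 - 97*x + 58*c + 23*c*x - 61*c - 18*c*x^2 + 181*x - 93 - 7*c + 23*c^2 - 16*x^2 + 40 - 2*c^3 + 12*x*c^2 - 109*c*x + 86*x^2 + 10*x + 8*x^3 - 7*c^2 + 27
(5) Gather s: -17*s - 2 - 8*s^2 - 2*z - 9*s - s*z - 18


(1) = t^2 + 9*t + y*(-9*t - 72) + 8
(2) = -l^2 - 2*l - 1
(3) = s^2*(27*z - 3) + s*(54*z^2 - 96*z + 10) - 216*z^3 - 174*z^2 + 85*z - 7
(4) = -2*c^3 + 16*c^2 - 10*c + 8*x^3 + x^2*(70 - 18*c) + x*(12*c^2 - 86*c + 94) - 28
(5) = -8*s^2 + s*(-z - 26) - 2*z - 20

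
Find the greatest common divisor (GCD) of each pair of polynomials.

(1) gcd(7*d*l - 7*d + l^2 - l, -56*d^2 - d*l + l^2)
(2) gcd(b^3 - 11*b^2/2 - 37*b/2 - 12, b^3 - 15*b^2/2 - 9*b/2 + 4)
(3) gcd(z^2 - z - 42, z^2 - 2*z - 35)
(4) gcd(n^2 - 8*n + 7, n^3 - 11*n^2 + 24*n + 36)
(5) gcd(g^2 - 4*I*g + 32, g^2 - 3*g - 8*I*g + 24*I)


(1) = gcd((7*d + l)*(l - 1), (-8*d + l)*(7*d + l)) = 7*d + l
(2) = gcd((b - 8)*(b + 1)*(b + 3/2), (b - 8)*(b - 1/2)*(b + 1)) = b^2 - 7*b - 8
(3) = gcd((z - 7)*(z + 6), (z - 7)*(z + 5)) = z - 7
(4) = 1
(5) = g - 8*I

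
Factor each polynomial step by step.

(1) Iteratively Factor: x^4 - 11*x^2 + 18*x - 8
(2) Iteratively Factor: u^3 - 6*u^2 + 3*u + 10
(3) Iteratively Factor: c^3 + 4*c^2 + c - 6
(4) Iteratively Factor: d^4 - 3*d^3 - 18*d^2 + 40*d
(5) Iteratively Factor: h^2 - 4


(1) = (x - 1)*(x^3 + x^2 - 10*x + 8) = (x - 1)^2*(x^2 + 2*x - 8) = (x - 1)^2*(x + 4)*(x - 2)
(2) = (u + 1)*(u^2 - 7*u + 10) = (u - 5)*(u + 1)*(u - 2)
(3) = (c - 1)*(c^2 + 5*c + 6) = (c - 1)*(c + 2)*(c + 3)
(4) = (d - 2)*(d^3 - d^2 - 20*d) = (d - 2)*(d + 4)*(d^2 - 5*d) = (d - 5)*(d - 2)*(d + 4)*(d)
(5) = (h + 2)*(h - 2)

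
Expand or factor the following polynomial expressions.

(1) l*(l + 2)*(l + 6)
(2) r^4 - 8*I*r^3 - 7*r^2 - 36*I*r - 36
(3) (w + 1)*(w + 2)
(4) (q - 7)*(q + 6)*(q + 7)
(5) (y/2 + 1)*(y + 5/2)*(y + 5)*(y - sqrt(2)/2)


(1) = l^3 + 8*l^2 + 12*l
(2) = (r - 6*I)*(r - 3*I)*(r - I)*(r + 2*I)
(3) = w^2 + 3*w + 2
(4) = q^3 + 6*q^2 - 49*q - 294
(5) = y^4/2 - sqrt(2)*y^3/4 + 19*y^3/4 - 19*sqrt(2)*y^2/8 + 55*y^2/4 - 55*sqrt(2)*y/8 + 25*y/2 - 25*sqrt(2)/4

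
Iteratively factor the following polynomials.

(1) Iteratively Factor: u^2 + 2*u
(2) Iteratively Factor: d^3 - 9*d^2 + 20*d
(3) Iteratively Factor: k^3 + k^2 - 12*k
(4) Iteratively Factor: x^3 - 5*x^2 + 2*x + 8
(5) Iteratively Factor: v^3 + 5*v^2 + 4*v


(1) = (u)*(u + 2)
(2) = (d)*(d^2 - 9*d + 20) = d*(d - 5)*(d - 4)
(3) = (k + 4)*(k^2 - 3*k) = k*(k + 4)*(k - 3)
(4) = (x - 4)*(x^2 - x - 2) = (x - 4)*(x - 2)*(x + 1)
(5) = (v)*(v^2 + 5*v + 4) = v*(v + 4)*(v + 1)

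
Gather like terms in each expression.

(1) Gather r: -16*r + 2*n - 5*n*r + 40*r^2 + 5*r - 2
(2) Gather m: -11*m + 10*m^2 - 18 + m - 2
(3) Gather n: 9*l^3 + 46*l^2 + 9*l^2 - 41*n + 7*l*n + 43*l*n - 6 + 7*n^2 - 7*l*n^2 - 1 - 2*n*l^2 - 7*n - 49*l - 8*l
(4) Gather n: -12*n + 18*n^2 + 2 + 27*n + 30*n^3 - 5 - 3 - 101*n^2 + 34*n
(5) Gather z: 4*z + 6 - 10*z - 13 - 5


(1) = 2*n + 40*r^2 + r*(-5*n - 11) - 2
(2) = 10*m^2 - 10*m - 20
(3) = 9*l^3 + 55*l^2 - 57*l + n^2*(7 - 7*l) + n*(-2*l^2 + 50*l - 48) - 7
(4) = 30*n^3 - 83*n^2 + 49*n - 6
(5) = -6*z - 12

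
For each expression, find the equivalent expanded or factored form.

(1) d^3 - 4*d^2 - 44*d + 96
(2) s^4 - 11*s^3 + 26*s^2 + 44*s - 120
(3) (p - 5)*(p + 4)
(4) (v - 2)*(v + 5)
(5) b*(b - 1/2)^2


(1) = (d - 8)*(d - 2)*(d + 6)
(2) = (s - 6)*(s - 5)*(s - 2)*(s + 2)
(3) = p^2 - p - 20
(4) = v^2 + 3*v - 10
(5) = b^3 - b^2 + b/4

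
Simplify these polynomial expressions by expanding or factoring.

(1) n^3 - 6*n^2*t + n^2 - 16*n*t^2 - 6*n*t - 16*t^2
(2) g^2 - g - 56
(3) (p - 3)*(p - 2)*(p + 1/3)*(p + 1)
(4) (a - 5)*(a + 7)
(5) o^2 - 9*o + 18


(1) = (n + 1)*(n - 8*t)*(n + 2*t)
(2) = (g - 8)*(g + 7)
(3) = p^4 - 11*p^3/3 - p^2/3 + 19*p/3 + 2
(4) = a^2 + 2*a - 35
(5) = (o - 6)*(o - 3)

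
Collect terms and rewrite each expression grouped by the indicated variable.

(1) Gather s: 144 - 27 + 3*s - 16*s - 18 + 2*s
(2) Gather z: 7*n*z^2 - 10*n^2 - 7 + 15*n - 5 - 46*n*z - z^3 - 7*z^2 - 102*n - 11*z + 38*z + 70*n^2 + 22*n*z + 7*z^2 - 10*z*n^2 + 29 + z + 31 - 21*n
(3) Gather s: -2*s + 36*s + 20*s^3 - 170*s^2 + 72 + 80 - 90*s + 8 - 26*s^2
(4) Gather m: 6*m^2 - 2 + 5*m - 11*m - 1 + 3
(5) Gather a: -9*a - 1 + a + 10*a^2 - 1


(1) = 99 - 11*s
(2) = 60*n^2 + 7*n*z^2 - 108*n - z^3 + z*(-10*n^2 - 24*n + 28) + 48
(3) = 20*s^3 - 196*s^2 - 56*s + 160
(4) = 6*m^2 - 6*m
(5) = 10*a^2 - 8*a - 2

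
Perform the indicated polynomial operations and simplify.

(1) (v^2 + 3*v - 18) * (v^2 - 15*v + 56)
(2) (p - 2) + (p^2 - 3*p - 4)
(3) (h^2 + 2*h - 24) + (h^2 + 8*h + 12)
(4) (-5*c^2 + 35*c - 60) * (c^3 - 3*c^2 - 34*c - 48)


(1) = v^4 - 12*v^3 - 7*v^2 + 438*v - 1008
(2) = p^2 - 2*p - 6
(3) = 2*h^2 + 10*h - 12
(4) = -5*c^5 + 50*c^4 + 5*c^3 - 770*c^2 + 360*c + 2880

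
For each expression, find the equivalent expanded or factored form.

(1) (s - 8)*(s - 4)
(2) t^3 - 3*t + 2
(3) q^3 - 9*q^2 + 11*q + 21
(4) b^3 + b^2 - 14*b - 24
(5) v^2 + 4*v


(1) = s^2 - 12*s + 32
(2) = (t - 1)^2*(t + 2)
(3) = (q - 7)*(q - 3)*(q + 1)
(4) = (b - 4)*(b + 2)*(b + 3)
(5) = v*(v + 4)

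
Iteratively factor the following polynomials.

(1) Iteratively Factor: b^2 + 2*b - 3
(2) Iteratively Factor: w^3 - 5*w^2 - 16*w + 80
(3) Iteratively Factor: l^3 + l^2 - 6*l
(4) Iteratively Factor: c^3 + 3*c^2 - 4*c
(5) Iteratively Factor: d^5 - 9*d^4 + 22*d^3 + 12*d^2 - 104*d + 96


(1) = (b - 1)*(b + 3)
(2) = (w - 5)*(w^2 - 16) = (w - 5)*(w - 4)*(w + 4)
(3) = (l - 2)*(l^2 + 3*l) = l*(l - 2)*(l + 3)
(4) = (c + 4)*(c^2 - c) = (c - 1)*(c + 4)*(c)
(5) = (d - 2)*(d^4 - 7*d^3 + 8*d^2 + 28*d - 48) = (d - 4)*(d - 2)*(d^3 - 3*d^2 - 4*d + 12) = (d - 4)*(d - 2)^2*(d^2 - d - 6) = (d - 4)*(d - 3)*(d - 2)^2*(d + 2)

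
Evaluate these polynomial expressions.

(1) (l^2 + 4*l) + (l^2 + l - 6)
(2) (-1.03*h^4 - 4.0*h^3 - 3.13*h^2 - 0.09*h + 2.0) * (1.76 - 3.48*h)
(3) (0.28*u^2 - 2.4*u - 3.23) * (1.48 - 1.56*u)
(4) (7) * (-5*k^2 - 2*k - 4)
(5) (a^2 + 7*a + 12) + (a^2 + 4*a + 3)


(1) = 2*l^2 + 5*l - 6
(2) = 3.5844*h^5 + 12.1072*h^4 + 3.8524*h^3 - 5.1956*h^2 - 7.1184*h + 3.52
(3) = -0.4368*u^3 + 4.1584*u^2 + 1.4868*u - 4.7804
(4) = -35*k^2 - 14*k - 28
(5) = 2*a^2 + 11*a + 15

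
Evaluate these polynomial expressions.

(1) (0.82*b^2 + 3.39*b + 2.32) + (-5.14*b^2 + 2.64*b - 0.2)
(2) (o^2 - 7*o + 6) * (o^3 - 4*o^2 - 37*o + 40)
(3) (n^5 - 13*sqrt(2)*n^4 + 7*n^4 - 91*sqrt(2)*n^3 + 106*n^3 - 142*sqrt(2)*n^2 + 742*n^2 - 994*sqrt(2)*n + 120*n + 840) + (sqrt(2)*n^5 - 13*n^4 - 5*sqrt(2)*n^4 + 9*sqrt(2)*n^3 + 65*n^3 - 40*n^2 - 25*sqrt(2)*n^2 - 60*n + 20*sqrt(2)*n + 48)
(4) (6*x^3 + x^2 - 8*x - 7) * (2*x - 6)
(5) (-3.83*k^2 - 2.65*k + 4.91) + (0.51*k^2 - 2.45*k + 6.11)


(1) = -4.32*b^2 + 6.03*b + 2.12
(2) = o^5 - 11*o^4 - 3*o^3 + 275*o^2 - 502*o + 240
(3) = n^5 + sqrt(2)*n^5 - 18*sqrt(2)*n^4 - 6*n^4 - 82*sqrt(2)*n^3 + 171*n^3 - 167*sqrt(2)*n^2 + 702*n^2 - 974*sqrt(2)*n + 60*n + 888
(4) = 12*x^4 - 34*x^3 - 22*x^2 + 34*x + 42
(5) = -3.32*k^2 - 5.1*k + 11.02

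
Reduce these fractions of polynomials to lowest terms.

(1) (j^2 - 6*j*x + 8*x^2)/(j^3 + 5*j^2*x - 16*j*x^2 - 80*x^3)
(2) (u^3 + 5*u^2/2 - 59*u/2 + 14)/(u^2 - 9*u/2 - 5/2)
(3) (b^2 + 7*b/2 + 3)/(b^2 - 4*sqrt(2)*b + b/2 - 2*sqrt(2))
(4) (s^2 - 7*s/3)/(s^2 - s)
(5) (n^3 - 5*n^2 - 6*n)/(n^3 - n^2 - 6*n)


(1) = (j - 2*x)/(j^2 + 9*j*x + 20*x^2)
(2) = (2*u^3 + 5*u^2 - 59*u + 28)/(2*u^2 - 9*u - 5)
(3) = (4*b^2 + 14*b + 12)/(4*b^2 + b*(2 - 16*sqrt(2)) - 8*sqrt(2))
(4) = (3*s - 7)/(3*s - 3)
(5) = (n^2 - 5*n - 6)/(n^2 - n - 6)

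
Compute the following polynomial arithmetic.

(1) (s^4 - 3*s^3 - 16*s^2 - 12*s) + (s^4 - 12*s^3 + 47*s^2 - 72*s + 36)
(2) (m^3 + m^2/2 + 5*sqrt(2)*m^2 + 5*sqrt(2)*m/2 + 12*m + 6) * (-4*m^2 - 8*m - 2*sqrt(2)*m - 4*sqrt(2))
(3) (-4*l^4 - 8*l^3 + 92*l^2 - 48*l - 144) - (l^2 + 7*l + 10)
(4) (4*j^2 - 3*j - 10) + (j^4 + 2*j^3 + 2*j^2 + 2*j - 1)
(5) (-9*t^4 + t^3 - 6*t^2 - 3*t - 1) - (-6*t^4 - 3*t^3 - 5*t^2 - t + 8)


(1) = 2*s^4 - 15*s^3 + 31*s^2 - 84*s + 36
(2) = -4*m^5 - 22*sqrt(2)*m^4 - 10*m^4 - 55*sqrt(2)*m^3 - 72*m^3 - 170*m^2 - 46*sqrt(2)*m^2 - 60*sqrt(2)*m - 68*m - 24*sqrt(2)
(3) = -4*l^4 - 8*l^3 + 91*l^2 - 55*l - 154
(4) = j^4 + 2*j^3 + 6*j^2 - j - 11
(5) = -3*t^4 + 4*t^3 - t^2 - 2*t - 9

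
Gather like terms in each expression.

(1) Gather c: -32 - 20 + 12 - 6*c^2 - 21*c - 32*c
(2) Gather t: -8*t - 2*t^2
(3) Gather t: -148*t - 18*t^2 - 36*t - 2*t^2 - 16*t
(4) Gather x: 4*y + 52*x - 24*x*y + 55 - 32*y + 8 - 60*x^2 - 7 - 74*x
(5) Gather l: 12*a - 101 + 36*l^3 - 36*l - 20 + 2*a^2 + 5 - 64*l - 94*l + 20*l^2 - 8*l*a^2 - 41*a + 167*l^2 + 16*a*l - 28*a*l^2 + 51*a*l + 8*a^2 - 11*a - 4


(1) = -6*c^2 - 53*c - 40
(2) = -2*t^2 - 8*t
(3) = -20*t^2 - 200*t
(4) = -60*x^2 + x*(-24*y - 22) - 28*y + 56
(5) = 10*a^2 - 40*a + 36*l^3 + l^2*(187 - 28*a) + l*(-8*a^2 + 67*a - 194) - 120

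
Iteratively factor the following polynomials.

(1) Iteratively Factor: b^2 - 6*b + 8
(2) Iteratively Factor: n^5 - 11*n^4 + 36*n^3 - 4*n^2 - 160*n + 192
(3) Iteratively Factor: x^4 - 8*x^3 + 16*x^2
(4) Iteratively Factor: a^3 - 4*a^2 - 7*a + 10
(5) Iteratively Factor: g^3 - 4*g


(1) = (b - 4)*(b - 2)
(2) = (n - 4)*(n^4 - 7*n^3 + 8*n^2 + 28*n - 48) = (n - 4)^2*(n^3 - 3*n^2 - 4*n + 12) = (n - 4)^2*(n + 2)*(n^2 - 5*n + 6) = (n - 4)^2*(n - 3)*(n + 2)*(n - 2)
(3) = (x)*(x^3 - 8*x^2 + 16*x) = x*(x - 4)*(x^2 - 4*x) = x^2*(x - 4)*(x - 4)
(4) = (a - 5)*(a^2 + a - 2) = (a - 5)*(a - 1)*(a + 2)
(5) = (g)*(g^2 - 4) = g*(g + 2)*(g - 2)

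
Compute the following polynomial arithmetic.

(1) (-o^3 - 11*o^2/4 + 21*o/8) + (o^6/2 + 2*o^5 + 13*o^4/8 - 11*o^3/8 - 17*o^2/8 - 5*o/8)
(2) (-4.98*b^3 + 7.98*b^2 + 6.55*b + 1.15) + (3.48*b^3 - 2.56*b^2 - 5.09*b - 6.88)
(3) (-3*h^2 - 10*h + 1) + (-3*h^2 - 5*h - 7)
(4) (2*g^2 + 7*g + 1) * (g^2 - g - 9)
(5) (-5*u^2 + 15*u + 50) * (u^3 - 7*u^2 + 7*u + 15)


(1) = o^6/2 + 2*o^5 + 13*o^4/8 - 19*o^3/8 - 39*o^2/8 + 2*o
(2) = -1.5*b^3 + 5.42*b^2 + 1.46*b - 5.73
(3) = -6*h^2 - 15*h - 6
(4) = 2*g^4 + 5*g^3 - 24*g^2 - 64*g - 9
(5) = -5*u^5 + 50*u^4 - 90*u^3 - 320*u^2 + 575*u + 750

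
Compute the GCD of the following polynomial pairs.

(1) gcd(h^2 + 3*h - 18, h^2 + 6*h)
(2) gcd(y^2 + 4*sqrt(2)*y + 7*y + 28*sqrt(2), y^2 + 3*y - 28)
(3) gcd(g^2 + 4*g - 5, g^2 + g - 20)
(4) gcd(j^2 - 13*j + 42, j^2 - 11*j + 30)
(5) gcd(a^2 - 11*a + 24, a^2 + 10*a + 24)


(1) = gcd((h - 3)*(h + 6), h*(h + 6)) = h + 6
(2) = gcd((y + 7)*(y + 4*sqrt(2)), (y - 4)*(y + 7)) = y + 7
(3) = g + 5
(4) = gcd((j - 7)*(j - 6), (j - 6)*(j - 5)) = j - 6
(5) = gcd((a - 8)*(a - 3), (a + 4)*(a + 6)) = 1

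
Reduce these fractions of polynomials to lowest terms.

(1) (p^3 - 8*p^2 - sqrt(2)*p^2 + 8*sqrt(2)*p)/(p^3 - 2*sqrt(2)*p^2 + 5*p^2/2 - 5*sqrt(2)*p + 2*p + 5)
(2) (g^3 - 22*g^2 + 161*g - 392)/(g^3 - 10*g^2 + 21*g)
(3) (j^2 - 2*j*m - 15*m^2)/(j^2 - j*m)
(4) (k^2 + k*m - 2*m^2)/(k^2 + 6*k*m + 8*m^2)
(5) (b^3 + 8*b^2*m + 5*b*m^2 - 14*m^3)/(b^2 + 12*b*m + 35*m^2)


(1) = (2*p^2 - 16*p)/(2*p^2 + p*(5 - 2*sqrt(2)) - 5*sqrt(2))
(2) = (g^2 - 15*g + 56)/(g^2 - 3*g)
(3) = (j^2 - 2*j*m - 15*m^2)/(j^2 - j*m)
(4) = (k - m)/(k + 4*m)
(5) = (b^2 + b*m - 2*m^2)/(b + 5*m)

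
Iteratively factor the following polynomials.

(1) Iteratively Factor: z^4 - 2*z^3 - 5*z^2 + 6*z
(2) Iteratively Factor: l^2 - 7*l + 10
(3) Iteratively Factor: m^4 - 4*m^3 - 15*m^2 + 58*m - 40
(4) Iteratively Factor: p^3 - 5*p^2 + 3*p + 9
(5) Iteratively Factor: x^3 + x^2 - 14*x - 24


(1) = (z - 1)*(z^3 - z^2 - 6*z) = (z - 1)*(z + 2)*(z^2 - 3*z) = (z - 3)*(z - 1)*(z + 2)*(z)
(2) = (l - 2)*(l - 5)
(3) = (m - 5)*(m^3 + m^2 - 10*m + 8) = (m - 5)*(m - 1)*(m^2 + 2*m - 8) = (m - 5)*(m - 1)*(m + 4)*(m - 2)
(4) = (p + 1)*(p^2 - 6*p + 9) = (p - 3)*(p + 1)*(p - 3)
(5) = (x + 2)*(x^2 - x - 12) = (x - 4)*(x + 2)*(x + 3)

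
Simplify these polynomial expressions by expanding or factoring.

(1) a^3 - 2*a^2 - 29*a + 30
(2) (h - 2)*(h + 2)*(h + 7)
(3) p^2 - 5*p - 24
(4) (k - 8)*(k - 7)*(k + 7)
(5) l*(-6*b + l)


(1) = (a - 6)*(a - 1)*(a + 5)
(2) = h^3 + 7*h^2 - 4*h - 28
(3) = (p - 8)*(p + 3)
(4) = k^3 - 8*k^2 - 49*k + 392
(5) = -6*b*l + l^2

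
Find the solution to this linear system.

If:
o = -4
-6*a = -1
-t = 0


Then:
a = 1/6
o = -4
t = 0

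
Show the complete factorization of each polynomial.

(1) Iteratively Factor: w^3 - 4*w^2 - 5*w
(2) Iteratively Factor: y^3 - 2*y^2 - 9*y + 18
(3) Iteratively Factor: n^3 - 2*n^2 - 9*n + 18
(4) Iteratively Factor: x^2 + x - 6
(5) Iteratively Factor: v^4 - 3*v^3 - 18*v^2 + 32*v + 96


(1) = (w + 1)*(w^2 - 5*w) = (w - 5)*(w + 1)*(w)
(2) = (y - 3)*(y^2 + y - 6) = (y - 3)*(y - 2)*(y + 3)
(3) = (n - 2)*(n^2 - 9) = (n - 3)*(n - 2)*(n + 3)
(4) = (x + 3)*(x - 2)
(5) = (v + 2)*(v^3 - 5*v^2 - 8*v + 48) = (v - 4)*(v + 2)*(v^2 - v - 12) = (v - 4)^2*(v + 2)*(v + 3)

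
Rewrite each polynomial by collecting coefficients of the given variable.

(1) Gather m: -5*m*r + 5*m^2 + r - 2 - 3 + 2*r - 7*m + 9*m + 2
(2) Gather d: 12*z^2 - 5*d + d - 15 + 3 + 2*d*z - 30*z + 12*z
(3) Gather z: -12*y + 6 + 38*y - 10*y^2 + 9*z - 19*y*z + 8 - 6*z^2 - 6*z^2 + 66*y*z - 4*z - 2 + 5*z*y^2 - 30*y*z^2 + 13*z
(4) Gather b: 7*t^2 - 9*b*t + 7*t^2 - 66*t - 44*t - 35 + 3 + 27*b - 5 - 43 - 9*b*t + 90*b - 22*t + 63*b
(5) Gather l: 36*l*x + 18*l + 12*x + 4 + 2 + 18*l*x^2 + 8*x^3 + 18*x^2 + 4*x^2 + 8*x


(1) = 5*m^2 + m*(2 - 5*r) + 3*r - 3
(2) = d*(2*z - 4) + 12*z^2 - 18*z - 12
(3) = -10*y^2 + 26*y + z^2*(-30*y - 12) + z*(5*y^2 + 47*y + 18) + 12
(4) = b*(180 - 18*t) + 14*t^2 - 132*t - 80
(5) = l*(18*x^2 + 36*x + 18) + 8*x^3 + 22*x^2 + 20*x + 6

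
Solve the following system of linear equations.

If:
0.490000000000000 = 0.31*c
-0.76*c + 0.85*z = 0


Then:
c = 1.58
z = 1.41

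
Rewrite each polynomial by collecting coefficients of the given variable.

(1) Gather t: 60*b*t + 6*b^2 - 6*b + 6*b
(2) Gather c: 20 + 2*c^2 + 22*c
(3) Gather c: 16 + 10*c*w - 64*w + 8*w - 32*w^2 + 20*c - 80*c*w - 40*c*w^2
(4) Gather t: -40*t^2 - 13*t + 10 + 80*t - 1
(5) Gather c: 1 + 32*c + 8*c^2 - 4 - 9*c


(1) = 6*b^2 + 60*b*t
(2) = 2*c^2 + 22*c + 20
(3) = c*(-40*w^2 - 70*w + 20) - 32*w^2 - 56*w + 16
(4) = -40*t^2 + 67*t + 9
(5) = 8*c^2 + 23*c - 3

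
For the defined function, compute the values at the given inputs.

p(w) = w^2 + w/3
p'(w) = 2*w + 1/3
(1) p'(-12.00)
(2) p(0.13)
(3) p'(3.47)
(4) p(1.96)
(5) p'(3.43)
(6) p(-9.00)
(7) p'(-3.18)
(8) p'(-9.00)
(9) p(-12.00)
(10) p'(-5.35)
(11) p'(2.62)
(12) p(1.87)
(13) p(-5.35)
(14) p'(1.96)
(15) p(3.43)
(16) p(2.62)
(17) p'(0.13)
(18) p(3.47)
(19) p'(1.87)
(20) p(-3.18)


(1) = -23.67
(2) = 0.06
(3) = 7.27
(4) = 4.49
(5) = 7.19
(6) = 78.00
(7) = -6.03
(8) = -17.67
(9) = 140.00
(10) = -10.37
(11) = 5.57
(12) = 4.12
(13) = 26.84
(14) = 4.25
(15) = 12.91
(16) = 7.74
(17) = 0.59
(18) = 13.20
(19) = 4.07
(20) = 9.05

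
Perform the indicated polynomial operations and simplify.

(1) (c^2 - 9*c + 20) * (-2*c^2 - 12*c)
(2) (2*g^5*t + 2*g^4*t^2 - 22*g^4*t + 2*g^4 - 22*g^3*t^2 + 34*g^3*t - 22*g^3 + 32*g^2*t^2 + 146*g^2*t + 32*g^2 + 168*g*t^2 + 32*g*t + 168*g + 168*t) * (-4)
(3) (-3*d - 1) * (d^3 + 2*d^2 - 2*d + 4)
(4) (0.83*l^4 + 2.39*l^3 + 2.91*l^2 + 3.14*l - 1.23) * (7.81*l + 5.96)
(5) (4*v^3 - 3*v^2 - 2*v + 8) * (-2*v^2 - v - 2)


(1) = -2*c^4 + 6*c^3 + 68*c^2 - 240*c
(2) = -8*g^5*t - 8*g^4*t^2 + 88*g^4*t - 8*g^4 + 88*g^3*t^2 - 136*g^3*t + 88*g^3 - 128*g^2*t^2 - 584*g^2*t - 128*g^2 - 672*g*t^2 - 128*g*t - 672*g - 672*t
(3) = -3*d^4 - 7*d^3 + 4*d^2 - 10*d - 4
(4) = 6.4823*l^5 + 23.6127*l^4 + 36.9715*l^3 + 41.867*l^2 + 9.1081*l - 7.3308
(5) = -8*v^5 + 2*v^4 - v^3 - 8*v^2 - 4*v - 16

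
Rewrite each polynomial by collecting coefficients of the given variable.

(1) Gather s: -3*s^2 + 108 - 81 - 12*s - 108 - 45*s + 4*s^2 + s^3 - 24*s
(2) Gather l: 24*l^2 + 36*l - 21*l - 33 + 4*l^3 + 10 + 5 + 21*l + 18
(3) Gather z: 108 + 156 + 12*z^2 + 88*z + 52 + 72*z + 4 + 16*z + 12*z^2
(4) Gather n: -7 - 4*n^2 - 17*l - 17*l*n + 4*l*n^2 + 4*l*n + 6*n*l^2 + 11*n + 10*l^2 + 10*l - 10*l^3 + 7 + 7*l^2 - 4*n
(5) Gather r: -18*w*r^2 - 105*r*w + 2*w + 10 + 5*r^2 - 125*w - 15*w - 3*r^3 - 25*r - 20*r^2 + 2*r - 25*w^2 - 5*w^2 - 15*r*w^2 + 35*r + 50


(1) = s^3 + s^2 - 81*s - 81
(2) = 4*l^3 + 24*l^2 + 36*l
(3) = 24*z^2 + 176*z + 320
(4) = -10*l^3 + 17*l^2 - 7*l + n^2*(4*l - 4) + n*(6*l^2 - 13*l + 7)
(5) = -3*r^3 + r^2*(-18*w - 15) + r*(-15*w^2 - 105*w + 12) - 30*w^2 - 138*w + 60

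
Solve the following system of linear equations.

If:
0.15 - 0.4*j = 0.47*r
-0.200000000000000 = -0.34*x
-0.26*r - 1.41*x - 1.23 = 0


Then:
j = 9.68
r = -7.92
x = 0.59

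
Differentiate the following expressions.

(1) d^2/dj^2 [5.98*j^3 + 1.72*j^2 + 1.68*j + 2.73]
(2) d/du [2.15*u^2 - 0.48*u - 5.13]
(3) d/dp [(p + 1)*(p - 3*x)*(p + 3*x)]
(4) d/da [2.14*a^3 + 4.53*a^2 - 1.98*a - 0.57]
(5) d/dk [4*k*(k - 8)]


(1) = 35.88*j + 3.44
(2) = 4.3*u - 0.48
(3) = 3*p^2 + 2*p - 9*x^2
(4) = 6.42*a^2 + 9.06*a - 1.98
(5) = 8*k - 32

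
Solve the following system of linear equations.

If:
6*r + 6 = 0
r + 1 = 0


Then:
r = -1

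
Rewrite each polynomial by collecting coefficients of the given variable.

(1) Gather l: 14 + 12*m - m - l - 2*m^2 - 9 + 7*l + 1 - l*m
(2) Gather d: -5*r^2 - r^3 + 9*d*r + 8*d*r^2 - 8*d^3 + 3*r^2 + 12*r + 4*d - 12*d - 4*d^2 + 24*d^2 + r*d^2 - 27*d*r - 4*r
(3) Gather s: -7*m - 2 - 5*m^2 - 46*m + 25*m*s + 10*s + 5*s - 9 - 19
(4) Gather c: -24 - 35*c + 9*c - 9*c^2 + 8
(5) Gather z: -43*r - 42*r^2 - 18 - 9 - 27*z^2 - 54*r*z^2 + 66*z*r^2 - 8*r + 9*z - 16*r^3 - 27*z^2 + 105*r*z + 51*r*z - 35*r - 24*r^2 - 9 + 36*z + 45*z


(1) = l*(6 - m) - 2*m^2 + 11*m + 6
(2) = -8*d^3 + d^2*(r + 20) + d*(8*r^2 - 18*r - 8) - r^3 - 2*r^2 + 8*r
(3) = -5*m^2 - 53*m + s*(25*m + 15) - 30
(4) = -9*c^2 - 26*c - 16
(5) = -16*r^3 - 66*r^2 - 86*r + z^2*(-54*r - 54) + z*(66*r^2 + 156*r + 90) - 36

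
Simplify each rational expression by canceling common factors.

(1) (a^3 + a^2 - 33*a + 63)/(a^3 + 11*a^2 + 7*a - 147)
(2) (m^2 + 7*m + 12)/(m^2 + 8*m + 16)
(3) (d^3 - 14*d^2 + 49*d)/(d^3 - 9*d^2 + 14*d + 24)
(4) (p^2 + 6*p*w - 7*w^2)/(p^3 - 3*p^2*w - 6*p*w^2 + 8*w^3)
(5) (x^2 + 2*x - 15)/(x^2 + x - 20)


(1) = (a - 3)/(a + 7)
(2) = (m + 3)/(m + 4)
(3) = (d^3 - 14*d^2 + 49*d)/(d^3 - 9*d^2 + 14*d + 24)
(4) = (p + 7*w)/(p^2 - 2*p*w - 8*w^2)
(5) = (x - 3)/(x - 4)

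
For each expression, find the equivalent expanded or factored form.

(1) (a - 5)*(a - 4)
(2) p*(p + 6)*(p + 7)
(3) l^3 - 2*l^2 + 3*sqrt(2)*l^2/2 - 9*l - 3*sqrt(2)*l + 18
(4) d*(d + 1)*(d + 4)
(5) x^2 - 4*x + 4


(1) = a^2 - 9*a + 20
(2) = p^3 + 13*p^2 + 42*p
(3) = (l - 2)*(l - 3*sqrt(2)/2)*(l + 3*sqrt(2))
(4) = d^3 + 5*d^2 + 4*d
(5) = (x - 2)^2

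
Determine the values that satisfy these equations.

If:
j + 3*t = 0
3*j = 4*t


Then:
j = 0
t = 0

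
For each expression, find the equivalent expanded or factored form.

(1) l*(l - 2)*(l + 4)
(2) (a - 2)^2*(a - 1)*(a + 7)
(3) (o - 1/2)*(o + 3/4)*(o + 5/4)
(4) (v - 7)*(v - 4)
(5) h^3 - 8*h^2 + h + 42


(1) = l^3 + 2*l^2 - 8*l
(2) = a^4 + 2*a^3 - 27*a^2 + 52*a - 28
(3) = o^3 + 3*o^2/2 - o/16 - 15/32
(4) = v^2 - 11*v + 28
(5) = (h - 7)*(h - 3)*(h + 2)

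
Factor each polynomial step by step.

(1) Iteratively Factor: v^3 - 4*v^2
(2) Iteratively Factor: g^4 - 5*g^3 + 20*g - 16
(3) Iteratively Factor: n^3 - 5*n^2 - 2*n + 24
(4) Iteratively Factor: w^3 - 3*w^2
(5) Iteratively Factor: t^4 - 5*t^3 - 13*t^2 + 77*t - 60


(1) = (v)*(v^2 - 4*v) = v*(v - 4)*(v)
(2) = (g - 2)*(g^3 - 3*g^2 - 6*g + 8) = (g - 2)*(g - 1)*(g^2 - 2*g - 8) = (g - 2)*(g - 1)*(g + 2)*(g - 4)
(3) = (n - 3)*(n^2 - 2*n - 8) = (n - 4)*(n - 3)*(n + 2)
(4) = (w)*(w^2 - 3*w) = w^2*(w - 3)
(5) = (t + 4)*(t^3 - 9*t^2 + 23*t - 15) = (t - 1)*(t + 4)*(t^2 - 8*t + 15) = (t - 3)*(t - 1)*(t + 4)*(t - 5)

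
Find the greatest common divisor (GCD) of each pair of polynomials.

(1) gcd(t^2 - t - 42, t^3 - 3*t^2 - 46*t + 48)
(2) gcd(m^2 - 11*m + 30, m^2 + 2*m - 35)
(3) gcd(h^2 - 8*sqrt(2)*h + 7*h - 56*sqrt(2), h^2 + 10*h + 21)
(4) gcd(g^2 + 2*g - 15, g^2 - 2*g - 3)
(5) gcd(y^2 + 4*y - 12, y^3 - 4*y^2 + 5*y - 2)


(1) = t + 6
(2) = gcd((m - 6)*(m - 5), (m - 5)*(m + 7)) = m - 5
(3) = gcd((h + 7)*(h - 8*sqrt(2)), (h + 3)*(h + 7)) = h + 7
(4) = gcd((g - 3)*(g + 5), (g - 3)*(g + 1)) = g - 3
(5) = y - 2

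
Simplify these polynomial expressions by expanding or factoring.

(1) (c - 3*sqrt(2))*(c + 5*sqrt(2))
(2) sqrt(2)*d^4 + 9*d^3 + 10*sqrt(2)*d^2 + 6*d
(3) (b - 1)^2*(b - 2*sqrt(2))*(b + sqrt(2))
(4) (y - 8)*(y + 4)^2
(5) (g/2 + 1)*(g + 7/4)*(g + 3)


(1) = c^2 + 2*sqrt(2)*c - 30
(2) = d*(d + sqrt(2))*(d + 3*sqrt(2))*(sqrt(2)*d + 1)
(3) = b^4 - 2*b^3 - sqrt(2)*b^3 - 3*b^2 + 2*sqrt(2)*b^2 - sqrt(2)*b + 8*b - 4
(4) = y^3 - 48*y - 128
(5) = g^3/2 + 27*g^2/8 + 59*g/8 + 21/4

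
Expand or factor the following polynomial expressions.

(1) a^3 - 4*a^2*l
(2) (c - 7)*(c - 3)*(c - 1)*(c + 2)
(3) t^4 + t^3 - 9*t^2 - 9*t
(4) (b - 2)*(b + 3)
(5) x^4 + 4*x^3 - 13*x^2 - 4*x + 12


(1) = a^2*(a - 4*l)
(2) = c^4 - 9*c^3 + 9*c^2 + 41*c - 42
(3) = t*(t - 3)*(t + 1)*(t + 3)
(4) = b^2 + b - 6
(5) = (x - 2)*(x - 1)*(x + 1)*(x + 6)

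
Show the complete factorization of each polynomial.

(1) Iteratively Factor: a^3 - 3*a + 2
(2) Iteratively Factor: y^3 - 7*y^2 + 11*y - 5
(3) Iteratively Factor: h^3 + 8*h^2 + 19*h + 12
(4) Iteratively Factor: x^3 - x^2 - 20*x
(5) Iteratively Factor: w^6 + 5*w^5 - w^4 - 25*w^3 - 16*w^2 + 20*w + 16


(1) = (a - 1)*(a^2 + a - 2) = (a - 1)*(a + 2)*(a - 1)
(2) = (y - 5)*(y^2 - 2*y + 1) = (y - 5)*(y - 1)*(y - 1)
(3) = (h + 4)*(h^2 + 4*h + 3) = (h + 3)*(h + 4)*(h + 1)
(4) = (x - 5)*(x^2 + 4*x) = x*(x - 5)*(x + 4)
(5) = (w + 1)*(w^5 + 4*w^4 - 5*w^3 - 20*w^2 + 4*w + 16) = (w - 2)*(w + 1)*(w^4 + 6*w^3 + 7*w^2 - 6*w - 8) = (w - 2)*(w + 1)*(w + 4)*(w^3 + 2*w^2 - w - 2) = (w - 2)*(w - 1)*(w + 1)*(w + 4)*(w^2 + 3*w + 2) = (w - 2)*(w - 1)*(w + 1)^2*(w + 4)*(w + 2)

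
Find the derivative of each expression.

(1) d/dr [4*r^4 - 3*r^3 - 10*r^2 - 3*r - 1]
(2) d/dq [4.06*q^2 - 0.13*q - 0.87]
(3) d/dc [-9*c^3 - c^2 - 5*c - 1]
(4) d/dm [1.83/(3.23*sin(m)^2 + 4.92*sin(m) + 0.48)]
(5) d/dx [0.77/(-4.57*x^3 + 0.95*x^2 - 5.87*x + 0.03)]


(1) = 16*r^3 - 9*r^2 - 20*r - 3
(2) = 8.12*q - 0.13
(3) = -27*c^2 - 2*c - 5
(4) = -(11.8218*sin(m) + 9.0036)*cos(m)/(3.23*sin(m)^2 + 4.92*sin(m) + 0.48)^2
(5) = (10.5567*x^2 - 1.463*x + 4.5199)/(4.57*x^3 - 0.95*x^2 + 5.87*x - 0.03)^2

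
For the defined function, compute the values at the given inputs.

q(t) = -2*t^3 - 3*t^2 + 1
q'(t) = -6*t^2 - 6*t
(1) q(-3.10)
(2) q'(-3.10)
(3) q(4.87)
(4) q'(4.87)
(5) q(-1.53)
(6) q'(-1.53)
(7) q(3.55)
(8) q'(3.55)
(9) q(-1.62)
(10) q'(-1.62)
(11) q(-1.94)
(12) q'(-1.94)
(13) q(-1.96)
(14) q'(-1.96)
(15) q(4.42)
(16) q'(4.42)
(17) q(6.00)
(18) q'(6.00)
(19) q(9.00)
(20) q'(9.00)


(1) = 31.75
(2) = -39.06
(3) = -301.15
(4) = -171.52
(5) = 1.14
(6) = -4.87
(7) = -126.29
(8) = -96.91
(9) = 1.63
(10) = -6.03
(11) = 4.31
(12) = -10.94
(13) = 4.53
(14) = -11.29
(15) = -230.31
(16) = -143.74
(17) = -539.00
(18) = -252.00
(19) = -1700.00
(20) = -540.00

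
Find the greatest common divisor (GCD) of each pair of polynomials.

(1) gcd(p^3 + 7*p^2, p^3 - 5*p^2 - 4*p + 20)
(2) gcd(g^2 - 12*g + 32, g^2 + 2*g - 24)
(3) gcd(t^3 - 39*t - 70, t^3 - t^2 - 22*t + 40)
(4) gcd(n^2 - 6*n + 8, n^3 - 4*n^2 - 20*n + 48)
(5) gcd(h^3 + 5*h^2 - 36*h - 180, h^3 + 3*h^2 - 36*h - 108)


(1) = gcd(p^2*(p + 7), (p - 5)*(p - 2)*(p + 2)) = 1
(2) = gcd((g - 8)*(g - 4), (g - 4)*(g + 6)) = g - 4
(3) = t + 5
(4) = gcd((n - 4)*(n - 2), (n - 6)*(n - 2)*(n + 4)) = n - 2
(5) = gcd((h - 6)*(h + 5)*(h + 6), (h - 6)*(h + 3)*(h + 6)) = h^2 - 36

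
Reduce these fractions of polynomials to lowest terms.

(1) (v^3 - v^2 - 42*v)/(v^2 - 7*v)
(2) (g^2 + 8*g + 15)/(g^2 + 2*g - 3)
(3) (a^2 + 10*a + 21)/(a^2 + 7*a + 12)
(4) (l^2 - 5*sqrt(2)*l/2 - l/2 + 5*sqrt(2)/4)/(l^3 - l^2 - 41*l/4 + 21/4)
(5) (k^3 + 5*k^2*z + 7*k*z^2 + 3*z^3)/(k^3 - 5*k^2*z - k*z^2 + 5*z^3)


(1) = v + 6
(2) = (g + 5)/(g - 1)
(3) = (a + 7)/(a + 4)
(4) = (16*l - 40*sqrt(2))/(16*l^2 - 8*l - 168)
(5) = (k^2 + 4*k*z + 3*z^2)/(k^2 - 6*k*z + 5*z^2)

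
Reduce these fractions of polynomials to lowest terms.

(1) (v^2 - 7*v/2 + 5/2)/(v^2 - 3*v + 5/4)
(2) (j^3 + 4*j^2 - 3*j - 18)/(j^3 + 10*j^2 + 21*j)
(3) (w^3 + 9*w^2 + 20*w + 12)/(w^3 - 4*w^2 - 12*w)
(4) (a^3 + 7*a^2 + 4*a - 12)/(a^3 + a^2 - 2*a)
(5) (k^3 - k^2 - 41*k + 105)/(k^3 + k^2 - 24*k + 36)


(1) = (2*v - 2)/(2*v - 1)
(2) = (j^2 + j - 6)/(j^2 + 7*j)
(3) = (w^2 + 7*w + 6)/(w^2 - 6*w)
(4) = (a + 6)/a
(5) = (k^2 + 2*k - 35)/(k^2 + 4*k - 12)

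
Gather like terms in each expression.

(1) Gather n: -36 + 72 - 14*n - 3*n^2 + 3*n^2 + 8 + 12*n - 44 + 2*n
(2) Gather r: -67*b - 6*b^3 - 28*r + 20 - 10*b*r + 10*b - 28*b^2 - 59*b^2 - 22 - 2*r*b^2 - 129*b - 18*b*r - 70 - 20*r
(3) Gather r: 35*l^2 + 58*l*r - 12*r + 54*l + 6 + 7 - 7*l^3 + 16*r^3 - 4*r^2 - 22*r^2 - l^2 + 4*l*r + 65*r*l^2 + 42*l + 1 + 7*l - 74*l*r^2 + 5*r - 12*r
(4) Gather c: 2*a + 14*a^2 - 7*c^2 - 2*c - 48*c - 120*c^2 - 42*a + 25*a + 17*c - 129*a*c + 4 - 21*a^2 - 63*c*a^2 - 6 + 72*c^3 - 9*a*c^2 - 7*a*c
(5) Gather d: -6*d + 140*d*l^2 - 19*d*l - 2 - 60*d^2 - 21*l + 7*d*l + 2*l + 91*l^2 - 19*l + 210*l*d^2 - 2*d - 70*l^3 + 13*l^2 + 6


(1) = 0
(2) = -6*b^3 - 87*b^2 - 186*b + r*(-2*b^2 - 28*b - 48) - 72
(3) = -7*l^3 + 34*l^2 + 103*l + 16*r^3 + r^2*(-74*l - 26) + r*(65*l^2 + 62*l - 19) + 14
(4) = -7*a^2 - 15*a + 72*c^3 + c^2*(-9*a - 127) + c*(-63*a^2 - 136*a - 33) - 2
(5) = d^2*(210*l - 60) + d*(140*l^2 - 12*l - 8) - 70*l^3 + 104*l^2 - 38*l + 4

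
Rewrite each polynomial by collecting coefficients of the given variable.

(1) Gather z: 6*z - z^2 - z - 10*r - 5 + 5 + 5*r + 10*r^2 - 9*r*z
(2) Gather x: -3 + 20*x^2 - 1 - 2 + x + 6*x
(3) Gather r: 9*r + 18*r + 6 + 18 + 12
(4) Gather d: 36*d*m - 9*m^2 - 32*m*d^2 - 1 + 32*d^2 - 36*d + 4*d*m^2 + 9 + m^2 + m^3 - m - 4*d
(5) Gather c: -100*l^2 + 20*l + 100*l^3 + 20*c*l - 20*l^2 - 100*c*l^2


(1) = 10*r^2 - 5*r - z^2 + z*(5 - 9*r)
(2) = 20*x^2 + 7*x - 6
(3) = 27*r + 36
(4) = d^2*(32 - 32*m) + d*(4*m^2 + 36*m - 40) + m^3 - 8*m^2 - m + 8
(5) = c*(-100*l^2 + 20*l) + 100*l^3 - 120*l^2 + 20*l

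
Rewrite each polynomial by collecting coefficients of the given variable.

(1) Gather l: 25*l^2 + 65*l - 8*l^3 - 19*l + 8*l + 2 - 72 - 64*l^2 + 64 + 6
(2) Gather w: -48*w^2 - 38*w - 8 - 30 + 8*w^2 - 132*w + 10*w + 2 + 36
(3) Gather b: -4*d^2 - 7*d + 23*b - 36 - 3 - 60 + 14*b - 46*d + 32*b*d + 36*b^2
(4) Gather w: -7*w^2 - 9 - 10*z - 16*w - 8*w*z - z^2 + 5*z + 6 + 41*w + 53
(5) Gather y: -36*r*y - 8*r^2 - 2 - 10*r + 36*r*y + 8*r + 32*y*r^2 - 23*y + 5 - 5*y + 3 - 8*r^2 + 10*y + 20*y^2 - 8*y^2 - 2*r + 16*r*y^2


(1) = -8*l^3 - 39*l^2 + 54*l
(2) = -40*w^2 - 160*w
(3) = 36*b^2 + b*(32*d + 37) - 4*d^2 - 53*d - 99
(4) = -7*w^2 + w*(25 - 8*z) - z^2 - 5*z + 50
(5) = -16*r^2 - 4*r + y^2*(16*r + 12) + y*(32*r^2 - 18) + 6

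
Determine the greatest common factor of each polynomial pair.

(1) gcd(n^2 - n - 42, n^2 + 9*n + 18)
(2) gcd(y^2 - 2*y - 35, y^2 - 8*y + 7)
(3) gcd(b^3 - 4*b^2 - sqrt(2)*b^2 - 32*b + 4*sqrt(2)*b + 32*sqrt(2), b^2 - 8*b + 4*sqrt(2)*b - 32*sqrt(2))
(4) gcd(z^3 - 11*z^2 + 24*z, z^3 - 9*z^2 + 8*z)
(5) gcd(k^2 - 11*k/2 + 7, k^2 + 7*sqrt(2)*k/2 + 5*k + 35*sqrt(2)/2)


(1) = gcd((n - 7)*(n + 6), (n + 3)*(n + 6)) = n + 6
(2) = y - 7
(3) = b - 8
(4) = z^2 - 8*z
(5) = 1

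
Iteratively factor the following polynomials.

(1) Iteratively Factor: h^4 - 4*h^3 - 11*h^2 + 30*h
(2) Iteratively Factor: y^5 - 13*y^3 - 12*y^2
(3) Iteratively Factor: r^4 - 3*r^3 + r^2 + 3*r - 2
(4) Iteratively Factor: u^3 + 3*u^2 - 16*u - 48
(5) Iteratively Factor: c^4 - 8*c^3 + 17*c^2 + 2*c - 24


(1) = (h)*(h^3 - 4*h^2 - 11*h + 30) = h*(h - 5)*(h^2 + h - 6) = h*(h - 5)*(h + 3)*(h - 2)
(2) = (y - 4)*(y^4 + 4*y^3 + 3*y^2) = (y - 4)*(y + 3)*(y^3 + y^2) = (y - 4)*(y + 1)*(y + 3)*(y^2) = y*(y - 4)*(y + 1)*(y + 3)*(y)
(3) = (r - 2)*(r^3 - r^2 - r + 1) = (r - 2)*(r + 1)*(r^2 - 2*r + 1) = (r - 2)*(r - 1)*(r + 1)*(r - 1)
(4) = (u + 4)*(u^2 - u - 12) = (u - 4)*(u + 4)*(u + 3)
(5) = (c + 1)*(c^3 - 9*c^2 + 26*c - 24) = (c - 3)*(c + 1)*(c^2 - 6*c + 8) = (c - 3)*(c - 2)*(c + 1)*(c - 4)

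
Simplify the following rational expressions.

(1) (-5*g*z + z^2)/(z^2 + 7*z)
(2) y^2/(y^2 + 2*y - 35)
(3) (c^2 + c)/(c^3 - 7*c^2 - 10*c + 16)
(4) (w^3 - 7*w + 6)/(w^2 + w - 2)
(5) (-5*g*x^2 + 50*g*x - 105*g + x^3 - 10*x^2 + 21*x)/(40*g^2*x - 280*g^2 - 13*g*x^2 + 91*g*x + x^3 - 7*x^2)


(1) = (-5*g + z)/(z + 7)
(2) = y^2/(y^2 + 2*y - 35)
(3) = (c^2 + c)/(c^3 - 7*c^2 - 10*c + 16)
(4) = (w^2 + w - 6)/(w + 2)
(5) = (x - 3)/(-8*g + x)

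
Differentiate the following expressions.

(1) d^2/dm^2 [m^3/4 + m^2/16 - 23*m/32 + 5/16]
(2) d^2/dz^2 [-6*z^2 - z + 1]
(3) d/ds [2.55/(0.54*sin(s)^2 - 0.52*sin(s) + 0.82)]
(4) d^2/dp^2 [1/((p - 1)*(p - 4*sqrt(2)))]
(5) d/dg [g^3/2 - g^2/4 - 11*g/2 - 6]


(1) = 3*m/2 + 1/8
(2) = -12
(3) = (1.326 - 2.754*sin(s))*cos(s)/(0.54*sin(s)^2 - 0.52*sin(s) + 0.82)^2
(4) = 2*((p - 1)^2 + (p - 1)*(p - 4*sqrt(2)) + (p - 4*sqrt(2))^2)/((p - 1)^3*(p - 4*sqrt(2))^3)
(5) = 3*g^2/2 - g/2 - 11/2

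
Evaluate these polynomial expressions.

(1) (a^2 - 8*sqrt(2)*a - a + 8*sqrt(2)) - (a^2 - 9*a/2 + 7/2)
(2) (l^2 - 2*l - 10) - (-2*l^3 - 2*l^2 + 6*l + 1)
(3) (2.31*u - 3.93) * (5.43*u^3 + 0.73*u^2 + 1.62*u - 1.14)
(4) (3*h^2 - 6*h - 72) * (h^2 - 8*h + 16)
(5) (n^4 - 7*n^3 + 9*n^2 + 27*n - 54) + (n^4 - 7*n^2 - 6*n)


(1) = -8*sqrt(2)*a + 7*a/2 - 7/2 + 8*sqrt(2)
(2) = 2*l^3 + 3*l^2 - 8*l - 11
(3) = 12.5433*u^4 - 19.6536*u^3 + 0.8733*u^2 - 9.0*u + 4.4802
(4) = 3*h^4 - 30*h^3 + 24*h^2 + 480*h - 1152
(5) = 2*n^4 - 7*n^3 + 2*n^2 + 21*n - 54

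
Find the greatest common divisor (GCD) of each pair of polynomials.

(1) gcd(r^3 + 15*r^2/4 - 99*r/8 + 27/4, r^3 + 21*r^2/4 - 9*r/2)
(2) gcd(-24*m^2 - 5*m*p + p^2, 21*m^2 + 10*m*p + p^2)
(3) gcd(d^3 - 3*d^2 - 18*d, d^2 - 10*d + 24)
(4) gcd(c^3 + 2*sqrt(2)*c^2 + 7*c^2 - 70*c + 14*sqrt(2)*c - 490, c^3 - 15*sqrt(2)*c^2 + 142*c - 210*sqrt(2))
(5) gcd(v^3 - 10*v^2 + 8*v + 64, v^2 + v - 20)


(1) = r^2 + 21*r/4 - 9/2
(2) = gcd((-8*m + p)*(3*m + p), (3*m + p)*(7*m + p)) = 3*m + p
(3) = d - 6
(4) = gcd((c + 7)*(c - 5*sqrt(2))*(c + 7*sqrt(2)), (c - 7*sqrt(2))*(c - 5*sqrt(2))*(c - 3*sqrt(2))) = c - 5*sqrt(2)
(5) = gcd((v - 8)*(v - 4)*(v + 2), (v - 4)*(v + 5)) = v - 4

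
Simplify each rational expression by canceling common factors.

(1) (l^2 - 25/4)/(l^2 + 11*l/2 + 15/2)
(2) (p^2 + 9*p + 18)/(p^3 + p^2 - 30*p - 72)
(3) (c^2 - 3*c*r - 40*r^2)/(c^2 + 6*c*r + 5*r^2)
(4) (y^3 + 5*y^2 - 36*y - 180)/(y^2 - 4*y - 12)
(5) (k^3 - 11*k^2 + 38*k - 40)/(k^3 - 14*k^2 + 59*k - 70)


(1) = (2*l - 5)/(2*l + 6)
(2) = (p + 6)/(p^2 - 2*p - 24)
(3) = (c - 8*r)/(c + r)
(4) = (y^2 + 11*y + 30)/(y + 2)
(5) = (k - 4)/(k - 7)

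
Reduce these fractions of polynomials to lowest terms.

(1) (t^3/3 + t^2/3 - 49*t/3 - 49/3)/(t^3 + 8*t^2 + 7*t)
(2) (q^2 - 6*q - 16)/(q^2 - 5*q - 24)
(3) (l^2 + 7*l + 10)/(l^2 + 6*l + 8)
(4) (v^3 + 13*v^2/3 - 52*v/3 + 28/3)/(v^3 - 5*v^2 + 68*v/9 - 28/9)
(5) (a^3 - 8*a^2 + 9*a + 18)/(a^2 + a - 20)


(1) = (t - 7)/(3*t)
(2) = (q + 2)/(q + 3)
(3) = (l + 5)/(l + 4)
(4) = (3*v + 21)/(3*v - 7)
(5) = (a^3 - 8*a^2 + 9*a + 18)/(a^2 + a - 20)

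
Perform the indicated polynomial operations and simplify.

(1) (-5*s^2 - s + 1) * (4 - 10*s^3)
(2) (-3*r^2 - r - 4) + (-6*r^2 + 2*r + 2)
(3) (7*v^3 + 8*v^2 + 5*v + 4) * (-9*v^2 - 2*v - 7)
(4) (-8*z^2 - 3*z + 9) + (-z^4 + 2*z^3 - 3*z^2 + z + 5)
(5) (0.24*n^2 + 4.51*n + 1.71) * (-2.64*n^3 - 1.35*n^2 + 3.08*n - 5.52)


(1) = 50*s^5 + 10*s^4 - 10*s^3 - 20*s^2 - 4*s + 4
(2) = -9*r^2 + r - 2
(3) = -63*v^5 - 86*v^4 - 110*v^3 - 102*v^2 - 43*v - 28
(4) = -z^4 + 2*z^3 - 11*z^2 - 2*z + 14
(5) = -0.6336*n^5 - 12.2304*n^4 - 9.8637*n^3 + 10.2575*n^2 - 19.6284*n - 9.4392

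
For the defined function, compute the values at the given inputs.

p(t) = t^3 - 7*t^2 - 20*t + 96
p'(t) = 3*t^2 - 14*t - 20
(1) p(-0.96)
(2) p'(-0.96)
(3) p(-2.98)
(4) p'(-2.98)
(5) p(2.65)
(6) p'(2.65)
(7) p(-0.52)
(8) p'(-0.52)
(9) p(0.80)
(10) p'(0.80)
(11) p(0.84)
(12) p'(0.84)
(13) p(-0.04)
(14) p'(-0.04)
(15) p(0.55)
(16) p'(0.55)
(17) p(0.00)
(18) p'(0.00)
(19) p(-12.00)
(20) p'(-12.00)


(1) = 107.86
(2) = -3.80
(3) = 66.97
(4) = 48.36
(5) = 12.45
(6) = -36.03
(7) = 104.37
(8) = -11.91
(9) = 76.03
(10) = -29.28
(11) = 74.85
(12) = -29.64
(13) = 96.79
(14) = -19.44
(15) = 83.05
(16) = -26.79
(17) = 96.00
(18) = -20.00
(19) = -2400.00
(20) = 580.00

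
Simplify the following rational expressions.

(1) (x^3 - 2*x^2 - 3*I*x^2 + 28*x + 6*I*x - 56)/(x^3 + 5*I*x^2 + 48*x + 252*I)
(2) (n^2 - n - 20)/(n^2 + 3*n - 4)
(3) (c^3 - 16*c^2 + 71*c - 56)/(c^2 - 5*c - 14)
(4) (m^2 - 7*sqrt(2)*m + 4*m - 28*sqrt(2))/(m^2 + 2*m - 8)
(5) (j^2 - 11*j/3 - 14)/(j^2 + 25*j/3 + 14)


(1) = (x^2 + x*(-2 + 4*I) - 8*I)/(x^2 + 12*I*x - 36)
(2) = (n - 5)/(n - 1)
(3) = (c^2 - 9*c + 8)/(c + 2)
(4) = (m - 7*sqrt(2))/(m - 2)
(5) = (j - 6)/(j + 6)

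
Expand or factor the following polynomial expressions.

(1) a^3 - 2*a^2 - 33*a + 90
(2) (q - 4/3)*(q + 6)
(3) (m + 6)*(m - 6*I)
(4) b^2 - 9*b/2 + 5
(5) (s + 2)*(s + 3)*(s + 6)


(1) = (a - 5)*(a - 3)*(a + 6)
(2) = q^2 + 14*q/3 - 8
(3) = m^2 + 6*m - 6*I*m - 36*I
(4) = (b - 5/2)*(b - 2)
(5) = s^3 + 11*s^2 + 36*s + 36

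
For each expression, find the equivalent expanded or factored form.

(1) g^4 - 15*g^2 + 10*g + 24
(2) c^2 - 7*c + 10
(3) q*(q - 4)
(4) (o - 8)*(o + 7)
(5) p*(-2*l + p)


(1) = (g - 3)*(g - 2)*(g + 1)*(g + 4)
(2) = (c - 5)*(c - 2)
(3) = q^2 - 4*q
(4) = o^2 - o - 56
(5) = -2*l*p + p^2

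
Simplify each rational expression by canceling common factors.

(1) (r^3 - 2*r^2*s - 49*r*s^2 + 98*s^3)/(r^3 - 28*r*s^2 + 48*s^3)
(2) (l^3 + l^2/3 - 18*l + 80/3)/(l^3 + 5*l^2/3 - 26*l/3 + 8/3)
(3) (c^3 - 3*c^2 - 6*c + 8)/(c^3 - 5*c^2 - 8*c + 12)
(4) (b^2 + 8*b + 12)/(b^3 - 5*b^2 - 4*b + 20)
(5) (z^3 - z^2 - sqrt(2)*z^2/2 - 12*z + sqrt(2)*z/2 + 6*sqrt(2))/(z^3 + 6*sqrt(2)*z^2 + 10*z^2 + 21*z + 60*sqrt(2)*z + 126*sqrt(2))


(1) = (r^2 - 49*s^2)/(r^2 + 2*r*s - 24*s^2)
(2) = (3*l^2 + 7*l - 40)/(3*l^2 + 11*l - 4)
(3) = (c - 4)/(c - 6)
(4) = (b + 6)/(b^2 - 7*b + 10)
(5) = (2*z^2 + z*(-8 - sqrt(2)) + 4*sqrt(2))/(2*z^2 + z*(14 + 12*sqrt(2)) + 84*sqrt(2))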